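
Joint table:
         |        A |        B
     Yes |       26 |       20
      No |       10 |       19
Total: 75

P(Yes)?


P(Yes) = (26+20)/75 = 46/75

P(Yes) = 46/75 ≈ 61.33%


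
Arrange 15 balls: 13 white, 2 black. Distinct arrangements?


15!/(13!×2!) = 105

105


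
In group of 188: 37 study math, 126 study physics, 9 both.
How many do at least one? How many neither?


|A∪B| = 37+126-9 = 154
Neither = 188-154 = 34

At least one: 154; Neither: 34


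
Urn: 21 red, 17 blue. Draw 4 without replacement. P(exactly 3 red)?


Hypergeometric: C(21,3)×C(17,1)/C(38,4)
= 1330×17/73815 = 34/111

P(X=3) = 34/111 ≈ 30.63%


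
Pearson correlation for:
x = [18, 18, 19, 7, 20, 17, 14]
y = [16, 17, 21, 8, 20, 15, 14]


n=7, Σx=113, Σy=111, Σxy=1900, Σx²=1943, Σy²=1871
r = (7×1900 - 113×111)/√((7×1943 - 113²)(7×1871 - 111²))
= 757/√(832×776) = 757/√645632 ≈ 757/803.5123 ≈ 0.9421

r ≈ 0.9421


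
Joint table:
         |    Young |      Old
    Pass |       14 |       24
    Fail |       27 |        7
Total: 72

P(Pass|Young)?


P(Pass|Young) = 14/(14+27) = 14/41

P = 14/41 ≈ 34.15%


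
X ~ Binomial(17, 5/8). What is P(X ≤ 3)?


P(X ≤ 3) = Σ P(X=i) for i=0..3
P(X=0) = 129140163/2251799813685248
P(X=1) = 3658971285/2251799813685248
P(X=2) = 6098285475/281474976710656
P(X=3) = 50819045625/281474976710656
Sum = 57390845031/281474976710656

P(X ≤ 3) = 57390845031/281474976710656 ≈ 0.02%


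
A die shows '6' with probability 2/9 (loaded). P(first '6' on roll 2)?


Geometric: P(X=2) = (1-p)^(k-1)×p = (7/9)^1×2/9 = 14/81

P(X=2) = 14/81 ≈ 17.28%


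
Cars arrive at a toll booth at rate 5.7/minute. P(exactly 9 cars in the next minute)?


Poisson(λ=5.7): P(X=9) = e^(-λ)×λ^k/k!
= e^(-5.7) × 5.7^9 / 9!
≈ 0.003345965457 × 6351461.95538 / 362880 ≈ 0.058564

P(X=9) ≈ 0.058564 ≈ 5.86%


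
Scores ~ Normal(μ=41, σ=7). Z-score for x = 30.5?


z = (x - μ)/σ = (30.5 - 41)/7 = -1.5

z = -1.5


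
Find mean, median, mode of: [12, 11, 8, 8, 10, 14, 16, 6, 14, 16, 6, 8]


Sorted: [6, 6, 8, 8, 8, 10, 11, 12, 14, 14, 16, 16]
Mean = 129/12 = 43/4
Median = 21/2
Freq: {12: 1, 11: 1, 8: 3, 10: 1, 14: 2, 16: 2, 6: 2}
Mode: [8]

Mean=43/4, Median=21/2, Mode=8


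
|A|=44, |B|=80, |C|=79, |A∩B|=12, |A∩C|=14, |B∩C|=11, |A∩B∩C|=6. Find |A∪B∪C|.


|A∪B∪C| = 44+80+79-12-14-11+6 = 172

|A∪B∪C| = 172


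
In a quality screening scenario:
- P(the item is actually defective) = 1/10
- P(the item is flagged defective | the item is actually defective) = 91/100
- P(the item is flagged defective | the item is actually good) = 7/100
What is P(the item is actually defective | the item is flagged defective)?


Using Bayes' theorem:
P(A|B) = P(B|A)·P(A) / P(B)

P(the item is flagged defective) = 91/100 × 1/10 + 7/100 × 9/10
= 91/1000 + 63/1000 = 77/500

P(the item is actually defective|the item is flagged defective) = (91/1000) / (77/500) = 13/22

P(the item is actually defective|the item is flagged defective) = 13/22 ≈ 59.09%


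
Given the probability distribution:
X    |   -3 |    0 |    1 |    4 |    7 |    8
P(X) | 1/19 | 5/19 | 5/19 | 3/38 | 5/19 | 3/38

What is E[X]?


E[X] = Σ x·P(X=x)
= (-3)×(1/19) + (0)×(5/19) + (1)×(5/19) + (4)×(3/38) + (7)×(5/19) + (8)×(3/38)
= 55/19

E[X] = 55/19


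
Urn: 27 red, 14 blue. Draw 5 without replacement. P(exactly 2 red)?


Hypergeometric: C(27,2)×C(14,3)/C(41,5)
= 351×364/749398 = 4914/28823

P(X=2) = 4914/28823 ≈ 17.05%


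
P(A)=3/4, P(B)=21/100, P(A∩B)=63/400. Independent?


P(A)×P(B) = 63/400
P(A∩B) = 63/400
Equal ✓ → Independent

Yes, independent


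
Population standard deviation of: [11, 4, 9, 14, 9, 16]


Mean = 63/6 = 21/2
  (11-21/2)²=1/4
  (4-21/2)²=169/4
  (9-21/2)²=9/4
  (14-21/2)²=49/4
  (9-21/2)²=9/4
  (16-21/2)²=121/4
Σ(x-μ)² = 179/2
σ² = (179/2)/6 = 179/12

σ = √(179/12) ≈ 3.8622


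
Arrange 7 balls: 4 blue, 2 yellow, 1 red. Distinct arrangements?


7!/(4!×2!×1!) = 105

105


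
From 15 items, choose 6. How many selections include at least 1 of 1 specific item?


Complement: C(15,6) - C(14,6) = 5005 - 3003 = 2002

2002


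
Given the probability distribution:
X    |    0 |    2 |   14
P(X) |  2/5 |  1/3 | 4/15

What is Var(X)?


E[X] = 22/5
E[X²] = 268/5
Var(X) = E[X²] - (E[X])² = 268/5 - 484/25 = 856/25

Var(X) = 856/25 ≈ 34.2400


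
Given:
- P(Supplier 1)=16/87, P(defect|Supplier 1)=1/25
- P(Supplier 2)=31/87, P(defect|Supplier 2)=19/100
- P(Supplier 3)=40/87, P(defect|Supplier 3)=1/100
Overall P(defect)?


P(B) = Σ P(B|Aᵢ)×P(Aᵢ)
  1/25×16/87 = 16/2175
  19/100×31/87 = 589/8700
  1/100×40/87 = 2/435
Sum = 231/2900

P(defect) = 231/2900 ≈ 7.97%


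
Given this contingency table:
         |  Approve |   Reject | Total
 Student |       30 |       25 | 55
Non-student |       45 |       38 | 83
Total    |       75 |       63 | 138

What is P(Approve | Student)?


P(Approve | Student) = 30/(30+25) = 30/55 = 6/11

P(Approve|Student) = 6/11 ≈ 54.55%


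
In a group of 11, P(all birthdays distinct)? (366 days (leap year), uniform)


P(all different) = Π(366-i)/366 for i=0..10
= (366/366)×(365/366)×...×(356/366)
= 0.859219

P ≈ 0.8592 ≈ 85.92%


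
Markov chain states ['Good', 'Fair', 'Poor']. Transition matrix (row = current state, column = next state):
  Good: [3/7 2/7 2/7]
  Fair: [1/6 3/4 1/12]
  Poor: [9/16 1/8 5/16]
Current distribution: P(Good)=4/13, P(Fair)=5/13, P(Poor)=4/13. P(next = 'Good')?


P(next=Good) = Σᵢ P(now=i)×P(i→Good)
= 4/13×3/7 + 5/13×1/6 + 4/13×9/16
= 12/91 + 5/78 + 9/52 = 31/84

P = 31/84 ≈ 0.3690


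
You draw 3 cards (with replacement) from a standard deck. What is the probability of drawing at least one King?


P(not a King) = 48/52 = 12/13
P(none in 3 draws) = (12/13)^3 = 1728/2197
P(≥1 King) = 1 - 1728/2197 = 469/2197

P = 469/2197 ≈ 21.35%


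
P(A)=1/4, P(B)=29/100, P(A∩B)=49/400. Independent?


P(A)×P(B) = 29/400
P(A∩B) = 49/400
Not equal → NOT independent

No, not independent


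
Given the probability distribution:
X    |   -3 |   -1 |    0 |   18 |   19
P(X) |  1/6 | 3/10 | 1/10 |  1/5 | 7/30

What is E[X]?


E[X] = Σ x·P(X=x)
= (-3)×(1/6) + (-1)×(3/10) + (0)×(1/10) + (18)×(1/5) + (19)×(7/30)
= 217/30

E[X] = 217/30


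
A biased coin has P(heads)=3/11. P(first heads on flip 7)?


Geometric: P(X=7) = (1-p)^(k-1)×p = (8/11)^6×3/11 = 786432/19487171

P(X=7) = 786432/19487171 ≈ 4.04%


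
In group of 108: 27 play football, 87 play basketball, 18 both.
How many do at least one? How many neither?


|A∪B| = 27+87-18 = 96
Neither = 108-96 = 12

At least one: 96; Neither: 12


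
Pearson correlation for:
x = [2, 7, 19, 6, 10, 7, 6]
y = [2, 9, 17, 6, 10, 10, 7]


n=7, Σx=57, Σy=61, Σxy=638, Σx²=635, Σy²=659
r = (7×638 - 57×61)/√((7×635 - 57²)(7×659 - 61²))
= 989/√(1196×892) = 989/√1066832 ≈ 989/1032.8756 ≈ 0.9575

r ≈ 0.9575


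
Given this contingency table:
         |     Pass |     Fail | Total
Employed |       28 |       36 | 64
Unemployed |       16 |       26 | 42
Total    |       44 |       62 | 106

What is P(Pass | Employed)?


P(Pass | Employed) = 28/(28+36) = 28/64 = 7/16

P(Pass|Employed) = 7/16 ≈ 43.75%


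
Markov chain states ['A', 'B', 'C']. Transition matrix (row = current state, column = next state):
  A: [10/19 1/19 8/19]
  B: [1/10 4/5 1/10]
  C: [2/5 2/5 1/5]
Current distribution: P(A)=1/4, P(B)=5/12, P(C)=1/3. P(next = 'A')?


P(next=A) = Σᵢ P(now=i)×P(i→A)
= 1/4×10/19 + 5/12×1/10 + 1/3×2/5
= 5/38 + 1/24 + 2/15 = 233/760

P = 233/760 ≈ 0.3066


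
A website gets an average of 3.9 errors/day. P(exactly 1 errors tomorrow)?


Poisson(λ=3.9): P(X=1) = e^(-λ)×λ^k/k!
= e^(-3.9) × 3.9^1 / 1!
≈ 0.02024191145 × 3.9 / 1 ≈ 0.078943

P(X=1) ≈ 0.078943 ≈ 7.89%


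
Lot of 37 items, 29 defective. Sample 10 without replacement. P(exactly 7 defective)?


Hypergeometric: C(29,7)×C(8,3)/C(37,10)
= 1560780×56/348330136 = 53820/214489

P(X=7) = 53820/214489 ≈ 25.09%


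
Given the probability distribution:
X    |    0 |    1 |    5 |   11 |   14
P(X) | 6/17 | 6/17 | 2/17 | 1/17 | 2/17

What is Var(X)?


E[X] = 55/17
E[X²] = 569/17
Var(X) = E[X²] - (E[X])² = 569/17 - 3025/289 = 6648/289

Var(X) = 6648/289 ≈ 23.0035


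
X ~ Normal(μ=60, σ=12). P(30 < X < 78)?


z₁=(30-60)/12=-2.5, z₂=(78-60)/12=1.5
P = Φ(1.5) - Φ(-2.5) = 0.933193 - 0.006210 = 0.926983 ≈ 0.9270

P(30 < X < 78) ≈ 0.9270


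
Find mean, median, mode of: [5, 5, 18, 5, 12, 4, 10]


Sorted: [4, 5, 5, 5, 10, 12, 18]
Mean = 59/7
Median = 5
Freq: {5: 3, 18: 1, 12: 1, 4: 1, 10: 1}
Mode: [5]

Mean=59/7, Median=5, Mode=5


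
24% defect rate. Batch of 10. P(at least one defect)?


P(all good) = (19/25)^10 = 6131066257801/95367431640625
P(≥1 defect) = 89236365382824/95367431640625

P = 89236365382824/95367431640625 ≈ 93.57%


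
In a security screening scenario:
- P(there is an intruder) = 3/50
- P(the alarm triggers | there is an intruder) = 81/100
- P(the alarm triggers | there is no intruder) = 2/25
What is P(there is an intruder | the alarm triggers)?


Using Bayes' theorem:
P(A|B) = P(B|A)·P(A) / P(B)

P(the alarm triggers) = 81/100 × 3/50 + 2/25 × 47/50
= 243/5000 + 47/625 = 619/5000

P(there is an intruder|the alarm triggers) = (243/5000) / (619/5000) = 243/619

P(there is an intruder|the alarm triggers) = 243/619 ≈ 39.26%


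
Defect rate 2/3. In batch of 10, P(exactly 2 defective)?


Binomial: P(X=2) = C(10,2)×p^2×(1-p)^8
= 45 × 4/9 × 1/6561 = 20/6561

P(X=2) = 20/6561 ≈ 0.30%


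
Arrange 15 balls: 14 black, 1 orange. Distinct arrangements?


15!/(14!×1!) = 15

15


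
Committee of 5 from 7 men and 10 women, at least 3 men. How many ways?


Count by #men:
  3M,2W: C(7,3)×C(10,2)=1575
  4M,1W: C(7,4)×C(10,1)=350
  5M,0W: C(7,5)×C(10,0)=21
Total = 1946

1946


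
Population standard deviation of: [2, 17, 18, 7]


Mean = 44/4 = 11
  (2-11)²=81
  (17-11)²=36
  (18-11)²=49
  (7-11)²=16
Σ(x-μ)² = 182
σ² = 182/4 = 91/2

σ = √(91/2) ≈ 6.7454


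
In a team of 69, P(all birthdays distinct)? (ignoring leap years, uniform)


P(all different) = Π(365-i)/365 for i=0..68
= (365/365)×(364/365)×...×(297/365)
= 0.001036

P ≈ 0.0010 ≈ 0.10%


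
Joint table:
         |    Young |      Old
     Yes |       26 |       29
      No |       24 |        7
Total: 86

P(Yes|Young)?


P(Yes|Young) = 26/(26+24) = 26/50 = 13/25

P = 13/25 ≈ 52.00%


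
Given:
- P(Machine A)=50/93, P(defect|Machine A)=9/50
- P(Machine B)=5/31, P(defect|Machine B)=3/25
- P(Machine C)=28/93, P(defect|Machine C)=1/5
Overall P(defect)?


P(B) = Σ P(B|Aᵢ)×P(Aᵢ)
  9/50×50/93 = 3/31
  3/25×5/31 = 3/155
  1/5×28/93 = 28/465
Sum = 82/465

P(defect) = 82/465 ≈ 17.63%


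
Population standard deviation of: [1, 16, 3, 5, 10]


Mean = 35/5 = 7
  (1-7)²=36
  (16-7)²=81
  (3-7)²=16
  (5-7)²=4
  (10-7)²=9
Σ(x-μ)² = 146
σ² = 146/5

σ = √(146/5) ≈ 5.4037


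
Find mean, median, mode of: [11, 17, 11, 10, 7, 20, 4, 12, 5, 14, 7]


Sorted: [4, 5, 7, 7, 10, 11, 11, 12, 14, 17, 20]
Mean = 118/11
Median = 11
Freq: {11: 2, 17: 1, 10: 1, 7: 2, 20: 1, 4: 1, 12: 1, 5: 1, 14: 1}
Mode: [7, 11]

Mean=118/11, Median=11, Mode=[7, 11]


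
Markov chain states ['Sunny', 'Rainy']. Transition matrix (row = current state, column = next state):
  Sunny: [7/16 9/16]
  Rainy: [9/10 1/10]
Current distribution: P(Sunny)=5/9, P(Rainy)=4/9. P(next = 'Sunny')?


P(next=Sunny) = Σᵢ P(now=i)×P(i→Sunny)
= 5/9×7/16 + 4/9×9/10
= 35/144 + 2/5 = 463/720

P = 463/720 ≈ 0.6431


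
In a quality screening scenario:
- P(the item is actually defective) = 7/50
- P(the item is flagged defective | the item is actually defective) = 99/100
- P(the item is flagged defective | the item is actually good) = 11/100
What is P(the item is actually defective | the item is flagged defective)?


Using Bayes' theorem:
P(A|B) = P(B|A)·P(A) / P(B)

P(the item is flagged defective) = 99/100 × 7/50 + 11/100 × 43/50
= 693/5000 + 473/5000 = 583/2500

P(the item is actually defective|the item is flagged defective) = (693/5000) / (583/2500) = 63/106

P(the item is actually defective|the item is flagged defective) = 63/106 ≈ 59.43%


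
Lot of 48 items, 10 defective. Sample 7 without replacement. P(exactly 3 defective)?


Hypergeometric: C(10,3)×C(38,4)/C(48,7)
= 120×73815/73629072 = 123025/1022626

P(X=3) = 123025/1022626 ≈ 12.03%


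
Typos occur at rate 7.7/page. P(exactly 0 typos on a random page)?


Poisson(λ=7.7): P(X=0) = e^(-λ)×λ^k/k!
= e^(-7.7) × 7.7^0 / 0!
≈ 0.0004528271829 × 1 / 1 ≈ 0.000453

P(X=0) ≈ 0.000453 ≈ 0.05%


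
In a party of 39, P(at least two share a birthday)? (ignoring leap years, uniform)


P(all different) = Π(365-i)/365 for i=0..38
= 0.121780
P(match) = 1 - 0.121780 = 0.878220

P ≈ 0.8782 ≈ 87.82%


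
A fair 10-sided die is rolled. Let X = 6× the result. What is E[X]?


E[die] = (1+10)/2 = 11/2
E[X] = 6 × 11/2 = 33

E[X] = 33


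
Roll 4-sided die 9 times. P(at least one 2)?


P(no 2)^9 = (3/4)^9 = 19683/262144
P(≥1) = 1 - 19683/262144 = 242461/262144

P = 242461/262144 ≈ 92.49%


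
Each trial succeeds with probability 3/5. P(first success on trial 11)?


Geometric: P(X=11) = (1-p)^(k-1)×p = (2/5)^10×3/5 = 3072/48828125

P(X=11) = 3072/48828125 ≈ 0.01%


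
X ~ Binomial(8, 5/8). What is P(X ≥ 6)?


P(X ≥ 6) = Σ P(X=i) for i=6..8
P(X=6) = 984375/4194304
P(X=7) = 234375/2097152
P(X=8) = 390625/16777216
Sum = 6203125/16777216

P(X ≥ 6) = 6203125/16777216 ≈ 36.97%


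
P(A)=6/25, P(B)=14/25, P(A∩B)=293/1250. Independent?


P(A)×P(B) = 84/625
P(A∩B) = 293/1250
Not equal → NOT independent

No, not independent


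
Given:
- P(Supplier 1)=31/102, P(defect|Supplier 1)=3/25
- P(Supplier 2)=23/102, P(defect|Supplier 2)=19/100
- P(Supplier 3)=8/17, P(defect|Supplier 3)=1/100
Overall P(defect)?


P(B) = Σ P(B|Aᵢ)×P(Aᵢ)
  3/25×31/102 = 31/850
  19/100×23/102 = 437/10200
  1/100×8/17 = 2/425
Sum = 857/10200

P(defect) = 857/10200 ≈ 8.40%


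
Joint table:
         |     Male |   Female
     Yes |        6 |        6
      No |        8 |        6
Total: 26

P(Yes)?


P(Yes) = (6+6)/26 = 12/26 = 6/13

P(Yes) = 6/13 ≈ 46.15%


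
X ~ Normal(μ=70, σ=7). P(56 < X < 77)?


z₁=(56-70)/7=-2.0, z₂=(77-70)/7=1.0
P = Φ(1.0) - Φ(-2.0) = 0.841345 - 0.022750 = 0.818595 ≈ 0.8186

P(56 < X < 77) ≈ 0.8186


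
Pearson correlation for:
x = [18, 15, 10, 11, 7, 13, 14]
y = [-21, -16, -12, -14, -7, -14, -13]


n=7, Σx=88, Σy=-97, Σxy=-1305, Σx²=1184, Σy²=1451
r = (7×(-1305) - 88×(-97))/√((7×1184 - 88²)(7×1451 - (-97)²))
= -599/√(544×748) = -599/√406912 ≈ -599/637.8965 ≈ -0.9390

r ≈ -0.9390


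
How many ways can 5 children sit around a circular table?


Circular arrangements of 5 distinct objects: fix one position to break rotational symmetry.
(n-1)! = 4! = 24

24


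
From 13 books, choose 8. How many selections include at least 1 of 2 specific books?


Complement: C(13,8) - C(11,8) = 1287 - 165 = 1122

1122


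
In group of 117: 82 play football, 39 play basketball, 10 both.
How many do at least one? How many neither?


|A∪B| = 82+39-10 = 111
Neither = 117-111 = 6

At least one: 111; Neither: 6


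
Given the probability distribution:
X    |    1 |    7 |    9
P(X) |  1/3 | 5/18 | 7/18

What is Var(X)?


E[X] = 52/9
E[X²] = 409/9
Var(X) = E[X²] - (E[X])² = 409/9 - 2704/81 = 977/81

Var(X) = 977/81 ≈ 12.0617


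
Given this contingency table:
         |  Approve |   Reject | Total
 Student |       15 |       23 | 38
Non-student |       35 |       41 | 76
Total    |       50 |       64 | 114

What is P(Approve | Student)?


P(Approve | Student) = 15/(15+23) = 15/38

P(Approve|Student) = 15/38 ≈ 39.47%


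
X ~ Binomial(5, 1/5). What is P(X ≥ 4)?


P(X ≥ 4) = Σ P(X=i) for i=4..5
P(X=4) = 4/625
P(X=5) = 1/3125
Sum = 21/3125

P(X ≥ 4) = 21/3125 ≈ 0.67%


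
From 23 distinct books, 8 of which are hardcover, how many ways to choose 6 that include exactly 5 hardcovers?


Choose 5 of the 8 hardcovers and 1 of the other 15 books:
C(8,5)×C(15,1) = 56×15 = 840

840


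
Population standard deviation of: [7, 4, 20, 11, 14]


Mean = 56/5
  (7-56/5)²=441/25
  (4-56/5)²=1296/25
  (20-56/5)²=1936/25
  (11-56/5)²=1/25
  (14-56/5)²=196/25
Σ(x-μ)² = 774/5
σ² = (774/5)/5 = 774/25

σ = √(774/25) ≈ 5.5642


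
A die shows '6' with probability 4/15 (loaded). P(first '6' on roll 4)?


Geometric: P(X=4) = (1-p)^(k-1)×p = (11/15)^3×4/15 = 5324/50625

P(X=4) = 5324/50625 ≈ 10.52%


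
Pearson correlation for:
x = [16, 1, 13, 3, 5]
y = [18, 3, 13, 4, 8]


n=5, Σx=38, Σy=46, Σxy=512, Σx²=460, Σy²=582
r = (5×512 - 38×46)/√((5×460 - 38²)(5×582 - 46²))
= 812/√(856×794) = 812/√679664 ≈ 812/824.4174 ≈ 0.9849

r ≈ 0.9849


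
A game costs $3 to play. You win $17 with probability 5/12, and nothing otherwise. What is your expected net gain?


E[gain] = (17-3)×5/12 + (-3)×7/12
= 35/6 - 7/4 = 49/12

Expected net gain = $49/12 ≈ $4.08


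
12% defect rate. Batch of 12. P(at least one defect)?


P(all good) = (22/25)^12 = 12855002631049216/59604644775390625
P(≥1 defect) = 46749642144341409/59604644775390625

P = 46749642144341409/59604644775390625 ≈ 78.43%


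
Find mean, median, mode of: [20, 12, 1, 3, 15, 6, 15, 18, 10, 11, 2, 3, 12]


Sorted: [1, 2, 3, 3, 6, 10, 11, 12, 12, 15, 15, 18, 20]
Mean = 128/13
Median = 11
Freq: {20: 1, 12: 2, 1: 1, 3: 2, 15: 2, 6: 1, 18: 1, 10: 1, 11: 1, 2: 1}
Mode: [3, 12, 15]

Mean=128/13, Median=11, Mode=[3, 12, 15]


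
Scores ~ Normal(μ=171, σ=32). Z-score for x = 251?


z = (x - μ)/σ = (251 - 171)/32 = 2.5

z = 2.5


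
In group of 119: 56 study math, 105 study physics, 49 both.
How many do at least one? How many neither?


|A∪B| = 56+105-49 = 112
Neither = 119-112 = 7

At least one: 112; Neither: 7


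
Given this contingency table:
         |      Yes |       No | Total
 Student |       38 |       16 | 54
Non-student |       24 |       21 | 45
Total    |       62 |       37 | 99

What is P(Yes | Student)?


P(Yes | Student) = 38/(38+16) = 38/54 = 19/27

P(Yes|Student) = 19/27 ≈ 70.37%


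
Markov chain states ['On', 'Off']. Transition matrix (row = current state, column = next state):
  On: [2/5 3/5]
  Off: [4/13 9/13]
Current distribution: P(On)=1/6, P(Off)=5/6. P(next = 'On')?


P(next=On) = Σᵢ P(now=i)×P(i→On)
= 1/6×2/5 + 5/6×4/13
= 1/15 + 10/39 = 21/65

P = 21/65 ≈ 0.3231


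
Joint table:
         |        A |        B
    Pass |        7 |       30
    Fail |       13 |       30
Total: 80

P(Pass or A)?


P(Pass∨A) = P(Pass) + P(A) - P(Pass∧A)
= (37 + 20 - 7)/80 = 50/80 = 5/8

P = 5/8 ≈ 62.50%


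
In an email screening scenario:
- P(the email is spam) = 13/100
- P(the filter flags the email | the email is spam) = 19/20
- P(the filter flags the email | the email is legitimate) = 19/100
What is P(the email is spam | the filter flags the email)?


Using Bayes' theorem:
P(A|B) = P(B|A)·P(A) / P(B)

P(the filter flags the email) = 19/20 × 13/100 + 19/100 × 87/100
= 247/2000 + 1653/10000 = 361/1250

P(the email is spam|the filter flags the email) = (247/2000) / (361/1250) = 65/152

P(the email is spam|the filter flags the email) = 65/152 ≈ 42.76%


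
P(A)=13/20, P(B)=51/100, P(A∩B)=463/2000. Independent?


P(A)×P(B) = 663/2000
P(A∩B) = 463/2000
Not equal → NOT independent

No, not independent


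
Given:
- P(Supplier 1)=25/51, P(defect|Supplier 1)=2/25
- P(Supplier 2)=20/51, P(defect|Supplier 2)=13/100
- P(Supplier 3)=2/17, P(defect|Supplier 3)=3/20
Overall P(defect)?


P(B) = Σ P(B|Aᵢ)×P(Aᵢ)
  2/25×25/51 = 2/51
  13/100×20/51 = 13/255
  3/20×2/17 = 3/170
Sum = 11/102

P(defect) = 11/102 ≈ 10.78%


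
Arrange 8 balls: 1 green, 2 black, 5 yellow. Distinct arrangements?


8!/(1!×2!×5!) = 168

168


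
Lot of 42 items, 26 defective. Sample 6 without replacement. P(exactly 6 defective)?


Hypergeometric: C(26,6)×C(16,0)/C(42,6)
= 230230×1/5245786 = 1265/28823

P(X=6) = 1265/28823 ≈ 4.39%


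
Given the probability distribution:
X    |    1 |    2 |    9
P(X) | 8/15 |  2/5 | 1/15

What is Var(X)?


E[X] = 29/15
E[X²] = 113/15
Var(X) = E[X²] - (E[X])² = 113/15 - 841/225 = 854/225

Var(X) = 854/225 ≈ 3.7956


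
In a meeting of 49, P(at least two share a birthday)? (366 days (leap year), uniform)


P(all different) = Π(366-i)/366 for i=0..48
= 0.034553
P(match) = 1 - 0.034553 = 0.965447

P ≈ 0.9654 ≈ 96.54%


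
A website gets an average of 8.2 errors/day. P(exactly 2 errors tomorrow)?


Poisson(λ=8.2): P(X=2) = e^(-λ)×λ^k/k!
= e^(-8.2) × 8.2^2 / 2!
≈ 0.00027465357 × 67.24 / 2 ≈ 0.009234

P(X=2) ≈ 0.009234 ≈ 0.92%


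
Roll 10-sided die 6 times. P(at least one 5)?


P(no 5)^6 = (9/10)^6 = 531441/1000000
P(≥1) = 1 - 531441/1000000 = 468559/1000000

P = 468559/1000000 ≈ 46.86%


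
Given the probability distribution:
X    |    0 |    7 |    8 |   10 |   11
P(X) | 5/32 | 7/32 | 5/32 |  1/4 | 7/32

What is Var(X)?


E[X] = 123/16
E[X²] = 1155/16
Var(X) = E[X²] - (E[X])² = 1155/16 - 15129/256 = 3351/256

Var(X) = 3351/256 ≈ 13.0898


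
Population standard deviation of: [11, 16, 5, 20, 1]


Mean = 53/5
  (11-53/5)²=4/25
  (16-53/5)²=729/25
  (5-53/5)²=784/25
  (20-53/5)²=2209/25
  (1-53/5)²=2304/25
Σ(x-μ)² = 1206/5
σ² = (1206/5)/5 = 1206/25

σ = √(1206/25) ≈ 6.9455


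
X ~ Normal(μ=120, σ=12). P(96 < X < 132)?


z₁=(96-120)/12=-2.0, z₂=(132-120)/12=1.0
P = Φ(1.0) - Φ(-2.0) = 0.841345 - 0.022750 = 0.818595 ≈ 0.8186

P(96 < X < 132) ≈ 0.8186


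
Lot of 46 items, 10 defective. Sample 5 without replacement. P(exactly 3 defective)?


Hypergeometric: C(10,3)×C(36,2)/C(46,5)
= 120×630/1370754 = 600/10879

P(X=3) = 600/10879 ≈ 5.52%


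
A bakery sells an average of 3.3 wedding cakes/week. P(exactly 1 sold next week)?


Poisson(λ=3.3): P(X=1) = e^(-λ)×λ^k/k!
= e^(-3.3) × 3.3^1 / 1!
≈ 0.0368831674 × 3.3 / 1 ≈ 0.121714

P(X=1) ≈ 0.121714 ≈ 12.17%


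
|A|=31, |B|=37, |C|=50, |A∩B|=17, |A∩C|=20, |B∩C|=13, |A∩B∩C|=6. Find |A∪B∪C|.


|A∪B∪C| = 31+37+50-17-20-13+6 = 74

|A∪B∪C| = 74


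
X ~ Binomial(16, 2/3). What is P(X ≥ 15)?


P(X ≥ 15) = Σ P(X=i) for i=15..16
P(X=15) = 524288/43046721
P(X=16) = 65536/43046721
Sum = 65536/4782969

P(X ≥ 15) = 65536/4782969 ≈ 1.37%


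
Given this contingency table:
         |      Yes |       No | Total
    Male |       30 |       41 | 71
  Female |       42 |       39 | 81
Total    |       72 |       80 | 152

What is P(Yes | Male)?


P(Yes | Male) = 30/(30+41) = 30/71

P(Yes|Male) = 30/71 ≈ 42.25%


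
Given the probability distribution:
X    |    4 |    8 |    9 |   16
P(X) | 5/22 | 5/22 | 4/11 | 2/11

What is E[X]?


E[X] = Σ x·P(X=x)
= (4)×(5/22) + (8)×(5/22) + (9)×(4/11) + (16)×(2/11)
= 98/11

E[X] = 98/11


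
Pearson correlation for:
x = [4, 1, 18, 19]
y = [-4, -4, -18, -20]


n=4, Σx=42, Σy=-46, Σxy=-724, Σx²=702, Σy²=756
r = (4×(-724) - 42×(-46))/√((4×702 - 42²)(4×756 - (-46)²))
= -964/√(1044×908) = -964/√947952 ≈ -964/973.6283 ≈ -0.9901

r ≈ -0.9901


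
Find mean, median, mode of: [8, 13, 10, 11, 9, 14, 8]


Sorted: [8, 8, 9, 10, 11, 13, 14]
Mean = 73/7
Median = 10
Freq: {8: 2, 13: 1, 10: 1, 11: 1, 9: 1, 14: 1}
Mode: [8]

Mean=73/7, Median=10, Mode=8


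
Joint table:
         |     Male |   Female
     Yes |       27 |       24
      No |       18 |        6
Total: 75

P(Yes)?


P(Yes) = (27+24)/75 = 51/75 = 17/25

P(Yes) = 17/25 ≈ 68.00%


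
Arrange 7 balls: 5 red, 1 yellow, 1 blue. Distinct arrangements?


7!/(5!×1!×1!) = 42

42


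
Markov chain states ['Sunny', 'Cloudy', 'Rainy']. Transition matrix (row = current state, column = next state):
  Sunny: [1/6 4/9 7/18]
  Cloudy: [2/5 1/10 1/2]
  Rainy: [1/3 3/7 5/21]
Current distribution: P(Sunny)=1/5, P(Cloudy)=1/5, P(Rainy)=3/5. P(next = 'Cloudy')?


P(next=Cloudy) = Σᵢ P(now=i)×P(i→Cloudy)
= 1/5×4/9 + 1/5×1/10 + 3/5×3/7
= 4/45 + 1/50 + 9/35 = 1153/3150

P = 1153/3150 ≈ 0.3660


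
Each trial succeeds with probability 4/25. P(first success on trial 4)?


Geometric: P(X=4) = (1-p)^(k-1)×p = (21/25)^3×4/25 = 37044/390625

P(X=4) = 37044/390625 ≈ 9.48%


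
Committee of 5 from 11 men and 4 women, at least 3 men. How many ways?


Count by #men:
  3M,2W: C(11,3)×C(4,2)=990
  4M,1W: C(11,4)×C(4,1)=1320
  5M,0W: C(11,5)×C(4,0)=462
Total = 2772

2772


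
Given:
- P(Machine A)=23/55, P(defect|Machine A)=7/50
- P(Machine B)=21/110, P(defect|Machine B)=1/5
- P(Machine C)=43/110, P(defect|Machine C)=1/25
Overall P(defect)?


P(B) = Σ P(B|Aᵢ)×P(Aᵢ)
  7/50×23/55 = 161/2750
  1/5×21/110 = 21/550
  1/25×43/110 = 43/2750
Sum = 309/2750

P(defect) = 309/2750 ≈ 11.24%


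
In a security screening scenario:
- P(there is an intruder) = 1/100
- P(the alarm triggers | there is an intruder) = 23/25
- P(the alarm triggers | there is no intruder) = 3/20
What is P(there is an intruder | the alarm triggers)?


Using Bayes' theorem:
P(A|B) = P(B|A)·P(A) / P(B)

P(the alarm triggers) = 23/25 × 1/100 + 3/20 × 99/100
= 23/2500 + 297/2000 = 1577/10000

P(there is an intruder|the alarm triggers) = (23/2500) / (1577/10000) = 92/1577

P(there is an intruder|the alarm triggers) = 92/1577 ≈ 5.83%


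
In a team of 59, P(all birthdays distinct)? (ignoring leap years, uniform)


P(all different) = Π(365-i)/365 for i=0..58
= (365/365)×(364/365)×...×(307/365)
= 0.007011

P ≈ 0.0070 ≈ 0.70%


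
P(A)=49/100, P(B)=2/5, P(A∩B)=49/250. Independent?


P(A)×P(B) = 49/250
P(A∩B) = 49/250
Equal ✓ → Independent

Yes, independent


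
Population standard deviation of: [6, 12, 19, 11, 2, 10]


Mean = 60/6 = 10
  (6-10)²=16
  (12-10)²=4
  (19-10)²=81
  (11-10)²=1
  (2-10)²=64
  (10-10)²=0
Σ(x-μ)² = 166
σ² = 166/6 = 83/3

σ = √(83/3) ≈ 5.2599


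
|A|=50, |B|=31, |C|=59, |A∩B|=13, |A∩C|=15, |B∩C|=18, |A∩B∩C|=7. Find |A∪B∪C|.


|A∪B∪C| = 50+31+59-13-15-18+7 = 101

|A∪B∪C| = 101


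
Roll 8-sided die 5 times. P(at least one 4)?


P(no 4)^5 = (7/8)^5 = 16807/32768
P(≥1) = 1 - 16807/32768 = 15961/32768

P = 15961/32768 ≈ 48.71%


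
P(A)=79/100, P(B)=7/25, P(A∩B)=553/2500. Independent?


P(A)×P(B) = 553/2500
P(A∩B) = 553/2500
Equal ✓ → Independent

Yes, independent


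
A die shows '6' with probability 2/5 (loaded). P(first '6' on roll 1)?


Geometric: P(X=1) = (1-p)^(k-1)×p = (3/5)^0×2/5 = 2/5

P(X=1) = 2/5 ≈ 40.00%


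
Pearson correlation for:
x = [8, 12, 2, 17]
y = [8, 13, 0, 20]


n=4, Σx=39, Σy=41, Σxy=560, Σx²=501, Σy²=633
r = (4×560 - 39×41)/√((4×501 - 39²)(4×633 - 41²))
= 641/√(483×851) = 641/√411033 ≈ 641/641.1186 ≈ 0.9998

r ≈ 0.9998


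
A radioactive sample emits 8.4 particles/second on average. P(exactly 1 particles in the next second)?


Poisson(λ=8.4): P(X=1) = e^(-λ)×λ^k/k!
= e^(-8.4) × 8.4^1 / 1!
≈ 0.0002248673242 × 8.4 / 1 ≈ 0.001889

P(X=1) ≈ 0.001889 ≈ 0.19%


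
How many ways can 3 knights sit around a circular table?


Circular arrangements of 3 distinct objects: fix one position to break rotational symmetry.
(n-1)! = 2! = 2

2


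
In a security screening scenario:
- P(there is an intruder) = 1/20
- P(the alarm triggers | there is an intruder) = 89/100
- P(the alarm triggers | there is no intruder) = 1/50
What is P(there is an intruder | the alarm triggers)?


Using Bayes' theorem:
P(A|B) = P(B|A)·P(A) / P(B)

P(the alarm triggers) = 89/100 × 1/20 + 1/50 × 19/20
= 89/2000 + 19/1000 = 127/2000

P(there is an intruder|the alarm triggers) = (89/2000) / (127/2000) = 89/127

P(there is an intruder|the alarm triggers) = 89/127 ≈ 70.08%


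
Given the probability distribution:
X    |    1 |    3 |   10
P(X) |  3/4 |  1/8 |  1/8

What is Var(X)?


E[X] = 19/8
E[X²] = 115/8
Var(X) = E[X²] - (E[X])² = 115/8 - 361/64 = 559/64

Var(X) = 559/64 ≈ 8.7344


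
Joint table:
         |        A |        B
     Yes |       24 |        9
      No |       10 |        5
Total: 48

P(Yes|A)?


P(Yes|A) = 24/(24+10) = 24/34 = 12/17

P = 12/17 ≈ 70.59%


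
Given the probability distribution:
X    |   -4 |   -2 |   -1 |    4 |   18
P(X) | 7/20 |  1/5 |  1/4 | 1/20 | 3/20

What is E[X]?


E[X] = Σ x·P(X=x)
= (-4)×(7/20) + (-2)×(1/5) + (-1)×(1/4) + (4)×(1/20) + (18)×(3/20)
= 17/20

E[X] = 17/20


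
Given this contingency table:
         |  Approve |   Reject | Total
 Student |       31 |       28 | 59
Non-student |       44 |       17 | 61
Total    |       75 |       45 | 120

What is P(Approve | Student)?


P(Approve | Student) = 31/(31+28) = 31/59

P(Approve|Student) = 31/59 ≈ 52.54%


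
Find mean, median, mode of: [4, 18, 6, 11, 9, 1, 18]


Sorted: [1, 4, 6, 9, 11, 18, 18]
Mean = 67/7
Median = 9
Freq: {4: 1, 18: 2, 6: 1, 11: 1, 9: 1, 1: 1}
Mode: [18]

Mean=67/7, Median=9, Mode=18


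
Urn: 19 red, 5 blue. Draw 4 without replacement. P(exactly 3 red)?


Hypergeometric: C(19,3)×C(5,1)/C(24,4)
= 969×5/10626 = 1615/3542

P(X=3) = 1615/3542 ≈ 45.60%


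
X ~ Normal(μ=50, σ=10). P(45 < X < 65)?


z₁=(45-50)/10=-0.5, z₂=(65-50)/10=1.5
P = Φ(1.5) - Φ(-0.5) = 0.933193 - 0.308538 = 0.624655 ≈ 0.6247

P(45 < X < 65) ≈ 0.6247


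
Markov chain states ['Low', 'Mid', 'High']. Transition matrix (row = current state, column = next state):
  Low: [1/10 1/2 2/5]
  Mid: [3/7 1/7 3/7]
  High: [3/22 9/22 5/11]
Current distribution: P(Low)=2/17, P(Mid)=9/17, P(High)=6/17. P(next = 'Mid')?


P(next=Mid) = Σᵢ P(now=i)×P(i→Mid)
= 2/17×1/2 + 9/17×1/7 + 6/17×9/22
= 1/17 + 9/119 + 27/187 = 365/1309

P = 365/1309 ≈ 0.2788


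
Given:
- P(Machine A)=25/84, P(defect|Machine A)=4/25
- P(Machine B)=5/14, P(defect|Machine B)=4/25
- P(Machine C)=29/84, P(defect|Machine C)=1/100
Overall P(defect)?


P(B) = Σ P(B|Aᵢ)×P(Aᵢ)
  4/25×25/84 = 1/21
  4/25×5/14 = 2/35
  1/100×29/84 = 29/8400
Sum = 303/2800

P(defect) = 303/2800 ≈ 10.82%


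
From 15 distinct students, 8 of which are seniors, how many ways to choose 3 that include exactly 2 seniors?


Choose 2 of the 8 seniors and 1 of the other 7 students:
C(8,2)×C(7,1) = 28×7 = 196

196


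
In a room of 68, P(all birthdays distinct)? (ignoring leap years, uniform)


P(all different) = Π(365-i)/365 for i=0..67
= (365/365)×(364/365)×...×(298/365)
= 0.001274

P ≈ 0.0013 ≈ 0.13%


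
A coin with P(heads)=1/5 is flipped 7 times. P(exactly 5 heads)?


Binomial: P(X=5) = C(7,5)×p^5×(1-p)^2
= 21 × 1/3125 × 16/25 = 336/78125

P(X=5) = 336/78125 ≈ 0.43%


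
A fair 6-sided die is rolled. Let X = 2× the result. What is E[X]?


E[die] = (1+6)/2 = 7/2
E[X] = 2 × 7/2 = 7

E[X] = 7


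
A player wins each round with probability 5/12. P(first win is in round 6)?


Geometric: P(X=6) = (1-p)^(k-1)×p = (7/12)^5×5/12 = 84035/2985984

P(X=6) = 84035/2985984 ≈ 2.81%


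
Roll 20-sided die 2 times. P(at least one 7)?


P(no 7)^2 = (19/20)^2 = 361/400
P(≥1) = 1 - 361/400 = 39/400

P = 39/400 ≈ 9.75%


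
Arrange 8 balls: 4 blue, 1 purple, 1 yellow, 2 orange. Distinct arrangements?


8!/(4!×1!×1!×2!) = 840

840


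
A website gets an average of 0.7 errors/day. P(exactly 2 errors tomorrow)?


Poisson(λ=0.7): P(X=2) = e^(-λ)×λ^k/k!
= e^(-0.7) × 0.7^2 / 2!
≈ 0.4965853038 × 0.49 / 2 ≈ 0.121663

P(X=2) ≈ 0.121663 ≈ 12.17%


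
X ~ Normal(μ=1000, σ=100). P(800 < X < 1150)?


z₁=(800-1000)/100=-2.0, z₂=(1150-1000)/100=1.5
P = Φ(1.5) - Φ(-2.0) = 0.933193 - 0.022750 = 0.910443 ≈ 0.9104

P(800 < X < 1150) ≈ 0.9104


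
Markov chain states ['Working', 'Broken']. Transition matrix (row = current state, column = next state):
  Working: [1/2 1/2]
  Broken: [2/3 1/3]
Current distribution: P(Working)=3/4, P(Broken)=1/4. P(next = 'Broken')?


P(next=Broken) = Σᵢ P(now=i)×P(i→Broken)
= 3/4×1/2 + 1/4×1/3
= 3/8 + 1/12 = 11/24

P = 11/24 ≈ 0.4583


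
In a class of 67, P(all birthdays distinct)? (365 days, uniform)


P(all different) = Π(365-i)/365 for i=0..66
= (365/365)×(364/365)×...×(299/365)
= 0.001560

P ≈ 0.0016 ≈ 0.16%


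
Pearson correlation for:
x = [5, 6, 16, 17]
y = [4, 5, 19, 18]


n=4, Σx=44, Σy=46, Σxy=660, Σx²=606, Σy²=726
r = (4×660 - 44×46)/√((4×606 - 44²)(4×726 - 46²))
= 616/√(488×788) = 616/√384544 ≈ 616/620.1161 ≈ 0.9934

r ≈ 0.9934


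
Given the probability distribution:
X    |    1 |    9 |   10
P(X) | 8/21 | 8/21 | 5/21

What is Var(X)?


E[X] = 130/21
E[X²] = 1156/21
Var(X) = E[X²] - (E[X])² = 1156/21 - 16900/441 = 7376/441

Var(X) = 7376/441 ≈ 16.7256


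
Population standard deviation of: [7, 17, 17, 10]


Mean = 51/4
  (7-51/4)²=529/16
  (17-51/4)²=289/16
  (17-51/4)²=289/16
  (10-51/4)²=121/16
Σ(x-μ)² = 307/4
σ² = (307/4)/4 = 307/16

σ = √(307/16) ≈ 4.3804


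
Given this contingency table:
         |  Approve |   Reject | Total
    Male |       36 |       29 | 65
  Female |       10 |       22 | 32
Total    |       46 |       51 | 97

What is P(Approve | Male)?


P(Approve | Male) = 36/(36+29) = 36/65

P(Approve|Male) = 36/65 ≈ 55.38%


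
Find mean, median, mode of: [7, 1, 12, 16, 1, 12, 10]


Sorted: [1, 1, 7, 10, 12, 12, 16]
Mean = 59/7
Median = 10
Freq: {7: 1, 1: 2, 12: 2, 16: 1, 10: 1}
Mode: [1, 12]

Mean=59/7, Median=10, Mode=[1, 12]


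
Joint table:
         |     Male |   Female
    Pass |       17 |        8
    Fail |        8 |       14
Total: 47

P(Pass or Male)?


P(Pass∨Male) = P(Pass) + P(Male) - P(Pass∧Male)
= (25 + 25 - 17)/47 = 33/47

P = 33/47 ≈ 70.21%


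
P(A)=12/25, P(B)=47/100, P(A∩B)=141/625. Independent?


P(A)×P(B) = 141/625
P(A∩B) = 141/625
Equal ✓ → Independent

Yes, independent


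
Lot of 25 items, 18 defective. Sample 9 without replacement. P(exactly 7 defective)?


Hypergeometric: C(18,7)×C(7,2)/C(25,9)
= 31824×21/2042975 = 39312/120175

P(X=7) = 39312/120175 ≈ 32.71%


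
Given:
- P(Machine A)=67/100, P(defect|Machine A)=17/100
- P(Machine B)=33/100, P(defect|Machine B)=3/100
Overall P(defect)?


P(B) = Σ P(B|Aᵢ)×P(Aᵢ)
  17/100×67/100 = 1139/10000
  3/100×33/100 = 99/10000
Sum = 619/5000

P(defect) = 619/5000 ≈ 12.38%


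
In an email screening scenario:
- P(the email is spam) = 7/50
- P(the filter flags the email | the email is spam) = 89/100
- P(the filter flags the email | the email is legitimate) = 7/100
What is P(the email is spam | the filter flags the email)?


Using Bayes' theorem:
P(A|B) = P(B|A)·P(A) / P(B)

P(the filter flags the email) = 89/100 × 7/50 + 7/100 × 43/50
= 623/5000 + 301/5000 = 231/1250

P(the email is spam|the filter flags the email) = (623/5000) / (231/1250) = 89/132

P(the email is spam|the filter flags the email) = 89/132 ≈ 67.42%


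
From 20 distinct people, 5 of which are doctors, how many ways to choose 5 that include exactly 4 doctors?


Choose 4 of the 5 doctors and 1 of the other 15 people:
C(5,4)×C(15,1) = 5×15 = 75

75


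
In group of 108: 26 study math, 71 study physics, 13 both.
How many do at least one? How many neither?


|A∪B| = 26+71-13 = 84
Neither = 108-84 = 24

At least one: 84; Neither: 24


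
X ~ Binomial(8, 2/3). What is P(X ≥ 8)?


P(X ≥ 8) = Σ P(X=i) for i=8..8
P(X=8) = 256/6561
Sum = 256/6561

P(X ≥ 8) = 256/6561 ≈ 3.90%


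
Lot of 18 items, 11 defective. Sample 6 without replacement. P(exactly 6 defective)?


Hypergeometric: C(11,6)×C(7,0)/C(18,6)
= 462×1/18564 = 11/442

P(X=6) = 11/442 ≈ 2.49%


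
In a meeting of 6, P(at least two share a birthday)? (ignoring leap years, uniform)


P(all different) = Π(365-i)/365 for i=0..5
= 0.959538
P(match) = 1 - 0.959538 = 0.040462

P ≈ 0.0405 ≈ 4.05%


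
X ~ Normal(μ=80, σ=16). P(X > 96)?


z = (96-80)/16 = 1.0
P(X > 96) = 1 - P(Z ≤ 1.0) = 1 - 0.8413 = 0.1587

P(X > 96) ≈ 0.1587


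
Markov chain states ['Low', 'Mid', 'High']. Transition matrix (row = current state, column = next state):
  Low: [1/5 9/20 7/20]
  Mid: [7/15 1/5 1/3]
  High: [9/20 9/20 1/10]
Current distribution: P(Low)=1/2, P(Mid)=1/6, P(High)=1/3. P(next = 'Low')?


P(next=Low) = Σᵢ P(now=i)×P(i→Low)
= 1/2×1/5 + 1/6×7/15 + 1/3×9/20
= 1/10 + 7/90 + 3/20 = 59/180

P = 59/180 ≈ 0.3278


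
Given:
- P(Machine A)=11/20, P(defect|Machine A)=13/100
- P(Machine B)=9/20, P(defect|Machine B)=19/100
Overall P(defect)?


P(B) = Σ P(B|Aᵢ)×P(Aᵢ)
  13/100×11/20 = 143/2000
  19/100×9/20 = 171/2000
Sum = 157/1000

P(defect) = 157/1000 ≈ 15.70%


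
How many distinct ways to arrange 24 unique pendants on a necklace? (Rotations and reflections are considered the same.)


Free circular arrangements: rotations and reflections both identified.
(n-1)!/2 = 23!/2 = 25852016738884976640000/2 = 12926008369442488320000

12926008369442488320000


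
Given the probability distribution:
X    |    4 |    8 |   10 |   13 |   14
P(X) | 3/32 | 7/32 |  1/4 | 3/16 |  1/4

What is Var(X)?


E[X] = 169/16
E[X²] = 1939/16
Var(X) = E[X²] - (E[X])² = 1939/16 - 28561/256 = 2463/256

Var(X) = 2463/256 ≈ 9.6211


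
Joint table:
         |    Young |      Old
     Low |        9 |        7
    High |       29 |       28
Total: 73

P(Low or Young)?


P(Low∨Young) = P(Low) + P(Young) - P(Low∧Young)
= (16 + 38 - 9)/73 = 45/73

P = 45/73 ≈ 61.64%


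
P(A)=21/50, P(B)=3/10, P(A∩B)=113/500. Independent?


P(A)×P(B) = 63/500
P(A∩B) = 113/500
Not equal → NOT independent

No, not independent


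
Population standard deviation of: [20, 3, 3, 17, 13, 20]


Mean = 76/6 = 38/3
  (20-38/3)²=484/9
  (3-38/3)²=841/9
  (3-38/3)²=841/9
  (17-38/3)²=169/9
  (13-38/3)²=1/9
  (20-38/3)²=484/9
Σ(x-μ)² = 940/3
σ² = (940/3)/6 = 470/9

σ = √(470/9) ≈ 7.2265


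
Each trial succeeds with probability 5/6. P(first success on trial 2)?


Geometric: P(X=2) = (1-p)^(k-1)×p = (1/6)^1×5/6 = 5/36

P(X=2) = 5/36 ≈ 13.89%


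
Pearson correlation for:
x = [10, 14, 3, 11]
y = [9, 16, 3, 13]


n=4, Σx=38, Σy=41, Σxy=466, Σx²=426, Σy²=515
r = (4×466 - 38×41)/√((4×426 - 38²)(4×515 - 41²))
= 306/√(260×379) = 306/√98540 ≈ 306/313.9108 ≈ 0.9748

r ≈ 0.9748


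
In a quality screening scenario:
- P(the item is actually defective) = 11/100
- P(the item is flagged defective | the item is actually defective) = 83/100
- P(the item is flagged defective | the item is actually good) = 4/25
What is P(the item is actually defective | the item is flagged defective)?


Using Bayes' theorem:
P(A|B) = P(B|A)·P(A) / P(B)

P(the item is flagged defective) = 83/100 × 11/100 + 4/25 × 89/100
= 913/10000 + 89/625 = 2337/10000

P(the item is actually defective|the item is flagged defective) = (913/10000) / (2337/10000) = 913/2337

P(the item is actually defective|the item is flagged defective) = 913/2337 ≈ 39.07%


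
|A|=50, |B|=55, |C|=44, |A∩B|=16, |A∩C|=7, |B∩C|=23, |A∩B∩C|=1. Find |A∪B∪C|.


|A∪B∪C| = 50+55+44-16-7-23+1 = 104

|A∪B∪C| = 104


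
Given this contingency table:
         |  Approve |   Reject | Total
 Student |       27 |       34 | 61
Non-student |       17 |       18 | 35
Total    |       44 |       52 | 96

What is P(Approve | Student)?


P(Approve | Student) = 27/(27+34) = 27/61

P(Approve|Student) = 27/61 ≈ 44.26%
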